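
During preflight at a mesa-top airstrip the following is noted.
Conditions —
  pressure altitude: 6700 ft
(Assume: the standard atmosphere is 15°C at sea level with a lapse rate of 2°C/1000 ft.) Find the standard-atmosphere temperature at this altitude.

ISA temperature = 15 − 2 × (6700/1000) = 15 − 13.4 = 1.6°C.

1.6°C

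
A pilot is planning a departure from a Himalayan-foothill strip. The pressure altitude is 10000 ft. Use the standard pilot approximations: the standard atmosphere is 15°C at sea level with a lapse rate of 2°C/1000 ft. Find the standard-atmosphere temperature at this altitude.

-5°C

ISA temperature = 15 − 2 × (10000/1000) = 15 − 20 = -5°C.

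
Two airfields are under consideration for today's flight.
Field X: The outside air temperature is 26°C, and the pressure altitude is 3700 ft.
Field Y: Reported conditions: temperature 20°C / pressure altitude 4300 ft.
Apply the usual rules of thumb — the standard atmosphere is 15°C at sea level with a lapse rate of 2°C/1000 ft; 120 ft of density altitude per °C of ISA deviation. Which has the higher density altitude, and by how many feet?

Field Y by 24 ft

Field X: ISA temp = 7.6°C, deviation +18.4°C, DA = 3700 + 120 × 18.4 = 5908 ft.
Field Y: ISA temp = 6.4°C, deviation +13.6°C, DA = 4300 + 120 × 13.6 = 5932 ft.
Field Y is higher by 5932 − 5908 = 24 ft.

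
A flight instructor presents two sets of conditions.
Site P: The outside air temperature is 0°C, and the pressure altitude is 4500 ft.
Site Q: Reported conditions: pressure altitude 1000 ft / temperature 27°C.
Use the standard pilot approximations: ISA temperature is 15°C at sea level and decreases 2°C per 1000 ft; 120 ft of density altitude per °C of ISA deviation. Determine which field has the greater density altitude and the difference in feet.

Site P: ISA temp = 6°C, deviation -6°C, DA = 4500 + 120 × (-6) = 3780 ft.
Site Q: ISA temp = 13°C, deviation +14°C, DA = 1000 + 120 × 14 = 2680 ft.
Site P is higher by 3780 − 2680 = 1100 ft.

Site P by 1100 ft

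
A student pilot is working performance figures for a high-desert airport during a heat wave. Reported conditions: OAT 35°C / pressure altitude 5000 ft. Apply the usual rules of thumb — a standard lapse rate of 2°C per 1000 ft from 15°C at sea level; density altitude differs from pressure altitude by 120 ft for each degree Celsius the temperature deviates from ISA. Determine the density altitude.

ISA temperature at 5000 ft = 15 − 2 × (5000/1000) = 5°C.
ISA deviation = 35 − 5 = +30°C.
Density altitude = 5000 + 120 × (30) = 5000 + (+3600) = 8600 ft.

8600 ft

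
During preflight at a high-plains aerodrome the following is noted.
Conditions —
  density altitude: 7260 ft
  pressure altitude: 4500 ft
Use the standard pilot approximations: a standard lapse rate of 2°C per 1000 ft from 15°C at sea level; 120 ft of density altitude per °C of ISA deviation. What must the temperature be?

29°C

Density altitude − pressure altitude = 7260 − 4500 = +2760 ft.
At 120 ft/°C that is an ISA deviation of 2760/120 = +23°C.
ISA temperature at 4500 ft = 15 − 2 × (4500/1000) = 6°C.
OAT = ISA + deviation = 6 + (+23) = 29°C.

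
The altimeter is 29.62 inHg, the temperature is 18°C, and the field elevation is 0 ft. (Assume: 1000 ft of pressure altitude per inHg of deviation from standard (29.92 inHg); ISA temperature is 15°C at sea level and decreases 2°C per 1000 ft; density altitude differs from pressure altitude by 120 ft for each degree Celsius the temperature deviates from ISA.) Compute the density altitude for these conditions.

Pressure altitude = 0 + (29.92 − 29.62) × 1000 = 0 + (+300) = 300 ft.
ISA temperature at 300 ft = 15 − 2 × (300/1000) = 14.4°C.
ISA deviation = 18 − 14.4 = +3.6°C.
Density altitude = 300 + 120 × (3.6) = 732 ft.

732 ft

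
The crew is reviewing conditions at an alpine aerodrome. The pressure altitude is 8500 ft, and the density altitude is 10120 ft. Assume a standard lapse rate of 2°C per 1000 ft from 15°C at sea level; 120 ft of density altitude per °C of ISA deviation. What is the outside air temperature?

11.5°C

Density altitude − pressure altitude = 10120 − 8500 = +1620 ft.
At 120 ft/°C that is an ISA deviation of 1620/120 = +13.5°C.
ISA temperature at 8500 ft = 15 − 2 × (8500/1000) = -2°C.
OAT = ISA + deviation = -2 + (+13.5) = 11.5°C.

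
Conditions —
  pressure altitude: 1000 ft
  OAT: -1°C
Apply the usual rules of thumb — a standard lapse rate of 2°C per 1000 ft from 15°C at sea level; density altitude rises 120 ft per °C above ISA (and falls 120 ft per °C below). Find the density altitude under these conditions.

-680 ft

ISA temperature at 1000 ft = 15 − 2 × (1000/1000) = 13°C.
ISA deviation = -1 − 13 = -14°C.
Density altitude = 1000 + 120 × (-14) = 1000 + (-1680) = -680 ft.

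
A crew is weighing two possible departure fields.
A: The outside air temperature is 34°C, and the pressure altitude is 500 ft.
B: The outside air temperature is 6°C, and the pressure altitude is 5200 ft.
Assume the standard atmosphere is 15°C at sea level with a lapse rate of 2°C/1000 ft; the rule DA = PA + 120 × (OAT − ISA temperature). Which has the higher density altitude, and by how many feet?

A: ISA temp = 14°C, deviation +20°C, DA = 500 + 120 × 20 = 2900 ft.
B: ISA temp = 4.6°C, deviation +1.4°C, DA = 5200 + 120 × 1.4 = 5368 ft.
B is higher by 5368 − 2900 = 2468 ft.

B by 2468 ft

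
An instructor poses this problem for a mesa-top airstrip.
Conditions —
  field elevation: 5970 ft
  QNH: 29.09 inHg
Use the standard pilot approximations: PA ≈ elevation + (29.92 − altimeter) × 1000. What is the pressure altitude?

6800 ft

Pressure correction = (29.92 − 29.09) × 1000 = +830 ft.
Pressure altitude = 5970 + (+830) = 6800 ft.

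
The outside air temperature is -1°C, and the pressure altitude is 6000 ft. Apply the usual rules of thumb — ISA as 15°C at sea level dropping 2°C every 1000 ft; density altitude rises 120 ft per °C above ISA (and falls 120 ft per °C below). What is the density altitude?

ISA temperature at 6000 ft = 15 − 2 × (6000/1000) = 3°C.
ISA deviation = -1 − 3 = -4°C.
Density altitude = 6000 + 120 × (-4) = 6000 + (-480) = 5520 ft.

5520 ft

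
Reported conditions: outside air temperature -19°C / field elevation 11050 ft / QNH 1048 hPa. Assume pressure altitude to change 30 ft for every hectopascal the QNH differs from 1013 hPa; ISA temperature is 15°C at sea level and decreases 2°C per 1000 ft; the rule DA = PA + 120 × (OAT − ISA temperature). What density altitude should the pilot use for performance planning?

Pressure altitude = 11050 + (1013 − 1048) × 30 = 11050 + (-1050) = 10000 ft.
ISA temperature at 10000 ft = 15 − 2 × (10000/1000) = -5°C.
ISA deviation = -19 − (-5) = -14°C.
Density altitude = 10000 + 120 × (-14) = 8320 ft.

8320 ft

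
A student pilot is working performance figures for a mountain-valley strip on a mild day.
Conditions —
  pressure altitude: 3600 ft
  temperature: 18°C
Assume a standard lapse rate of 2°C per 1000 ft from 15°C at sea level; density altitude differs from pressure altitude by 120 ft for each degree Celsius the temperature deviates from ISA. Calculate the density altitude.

4824 ft

ISA temperature at 3600 ft = 15 − 2 × (3600/1000) = 7.8°C.
ISA deviation = 18 − 7.8 = +10.2°C.
Density altitude = 3600 + 120 × (10.2) = 3600 + (+1224) = 4824 ft.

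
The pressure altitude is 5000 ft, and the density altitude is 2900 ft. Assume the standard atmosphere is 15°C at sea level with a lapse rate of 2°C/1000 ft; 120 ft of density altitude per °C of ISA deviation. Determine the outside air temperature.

Density altitude − pressure altitude = 2900 − 5000 = -2100 ft.
At 120 ft/°C that is an ISA deviation of -2100/120 = -17.5°C.
ISA temperature at 5000 ft = 15 − 2 × (5000/1000) = 5°C.
OAT = ISA + deviation = 5 + (-17.5) = -12.5°C.

-12.5°C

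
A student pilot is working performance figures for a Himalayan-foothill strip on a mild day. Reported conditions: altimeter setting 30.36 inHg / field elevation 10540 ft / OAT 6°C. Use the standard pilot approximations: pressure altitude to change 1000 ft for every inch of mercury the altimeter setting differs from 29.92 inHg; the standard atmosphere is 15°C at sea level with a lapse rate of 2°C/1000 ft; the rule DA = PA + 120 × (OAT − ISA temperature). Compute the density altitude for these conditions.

Pressure altitude = 10540 + (29.92 − 30.36) × 1000 = 10540 + (-440) = 10100 ft.
ISA temperature at 10100 ft = 15 − 2 × (10100/1000) = -5.2°C.
ISA deviation = 6 − (-5.2) = +11.2°C.
Density altitude = 10100 + 120 × (11.2) = 11444 ft.

11444 ft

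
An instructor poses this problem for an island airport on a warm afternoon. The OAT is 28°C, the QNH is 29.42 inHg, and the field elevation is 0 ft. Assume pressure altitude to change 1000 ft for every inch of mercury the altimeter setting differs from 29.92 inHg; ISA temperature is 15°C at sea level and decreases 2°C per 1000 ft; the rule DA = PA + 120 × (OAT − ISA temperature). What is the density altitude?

2180 ft

Pressure altitude = 0 + (29.92 − 29.42) × 1000 = 0 + (+500) = 500 ft.
ISA temperature at 500 ft = 15 − 2 × (500/1000) = 14°C.
ISA deviation = 28 − 14 = +14°C.
Density altitude = 500 + 120 × (14) = 2180 ft.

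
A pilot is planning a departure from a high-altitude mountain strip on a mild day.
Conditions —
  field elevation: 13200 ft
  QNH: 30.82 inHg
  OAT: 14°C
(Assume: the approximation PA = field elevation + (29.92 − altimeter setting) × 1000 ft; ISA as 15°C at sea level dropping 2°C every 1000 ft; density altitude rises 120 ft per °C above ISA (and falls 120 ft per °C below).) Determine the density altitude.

Pressure altitude = 13200 + (29.92 − 30.82) × 1000 = 13200 + (-900) = 12300 ft.
ISA temperature at 12300 ft = 15 − 2 × (12300/1000) = -9.6°C.
ISA deviation = 14 − (-9.6) = +23.6°C.
Density altitude = 12300 + 120 × (23.6) = 15132 ft.

15132 ft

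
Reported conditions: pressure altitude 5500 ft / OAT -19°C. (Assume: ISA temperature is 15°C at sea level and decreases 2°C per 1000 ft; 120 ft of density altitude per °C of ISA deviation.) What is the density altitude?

2740 ft

ISA temperature at 5500 ft = 15 − 2 × (5500/1000) = 4°C.
ISA deviation = -19 − 4 = -23°C.
Density altitude = 5500 + 120 × (-23) = 5500 + (-2760) = 2740 ft.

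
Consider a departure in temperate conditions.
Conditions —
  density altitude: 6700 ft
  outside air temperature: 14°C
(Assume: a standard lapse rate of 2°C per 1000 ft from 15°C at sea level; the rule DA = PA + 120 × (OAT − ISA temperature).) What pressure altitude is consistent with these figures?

DA = PA + 120 × (OAT − (15 − 2·PA/1000)) = PA + 120·OAT − 1800 + 0.24·PA = 1.24·PA + 120·OAT − 1800.
So 1.24·PA = 6700 − 120 × 14 + 1800 = 6820.
PA = 6820 / 1.24 = 5500 ft.

5500 ft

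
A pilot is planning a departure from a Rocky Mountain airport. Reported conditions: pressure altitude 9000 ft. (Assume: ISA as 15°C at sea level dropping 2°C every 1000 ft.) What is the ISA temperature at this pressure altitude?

ISA temperature = 15 − 2 × (9000/1000) = 15 − 18 = -3°C.

-3°C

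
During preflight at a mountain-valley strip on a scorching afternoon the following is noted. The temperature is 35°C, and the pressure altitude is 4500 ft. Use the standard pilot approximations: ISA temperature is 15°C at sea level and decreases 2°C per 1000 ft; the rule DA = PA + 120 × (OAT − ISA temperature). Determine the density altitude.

ISA temperature at 4500 ft = 15 − 2 × (4500/1000) = 6°C.
ISA deviation = 35 − 6 = +29°C.
Density altitude = 4500 + 120 × (29) = 4500 + (+3480) = 7980 ft.

7980 ft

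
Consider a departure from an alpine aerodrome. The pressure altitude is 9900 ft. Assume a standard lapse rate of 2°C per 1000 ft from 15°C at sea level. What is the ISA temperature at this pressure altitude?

-4.8°C

ISA temperature = 15 − 2 × (9900/1000) = 15 − 19.8 = -4.8°C.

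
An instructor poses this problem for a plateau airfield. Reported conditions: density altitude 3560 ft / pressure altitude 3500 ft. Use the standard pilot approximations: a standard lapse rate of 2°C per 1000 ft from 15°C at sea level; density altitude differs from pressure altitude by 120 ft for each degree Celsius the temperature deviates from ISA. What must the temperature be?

8.5°C

Density altitude − pressure altitude = 3560 − 3500 = +60 ft.
At 120 ft/°C that is an ISA deviation of 60/120 = +0.5°C.
ISA temperature at 3500 ft = 15 − 2 × (3500/1000) = 8°C.
OAT = ISA + deviation = 8 + (+0.5) = 8.5°C.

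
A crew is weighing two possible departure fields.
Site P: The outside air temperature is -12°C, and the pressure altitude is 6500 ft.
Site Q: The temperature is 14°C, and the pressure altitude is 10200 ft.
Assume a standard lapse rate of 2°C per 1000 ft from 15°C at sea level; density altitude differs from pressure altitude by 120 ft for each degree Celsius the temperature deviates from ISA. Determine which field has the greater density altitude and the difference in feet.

Site Q by 7708 ft

Site P: ISA temp = 2°C, deviation -14°C, DA = 6500 + 120 × (-14) = 4820 ft.
Site Q: ISA temp = -5.4°C, deviation +19.4°C, DA = 10200 + 120 × 19.4 = 12528 ft.
Site Q is higher by 12528 − 4820 = 7708 ft.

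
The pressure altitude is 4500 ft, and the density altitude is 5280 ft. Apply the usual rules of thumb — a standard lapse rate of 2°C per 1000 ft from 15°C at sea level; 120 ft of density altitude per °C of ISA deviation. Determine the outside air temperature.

Density altitude − pressure altitude = 5280 − 4500 = +780 ft.
At 120 ft/°C that is an ISA deviation of 780/120 = +6.5°C.
ISA temperature at 4500 ft = 15 − 2 × (4500/1000) = 6°C.
OAT = ISA + deviation = 6 + (+6.5) = 12.5°C.

12.5°C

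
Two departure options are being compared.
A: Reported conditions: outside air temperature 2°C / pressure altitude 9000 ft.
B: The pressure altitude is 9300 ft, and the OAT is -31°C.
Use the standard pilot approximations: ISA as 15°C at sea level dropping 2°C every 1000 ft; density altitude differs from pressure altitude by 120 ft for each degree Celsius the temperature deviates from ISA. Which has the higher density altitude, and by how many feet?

A: ISA temp = -3°C, deviation +5°C, DA = 9000 + 120 × 5 = 9600 ft.
B: ISA temp = -3.6°C, deviation -27.4°C, DA = 9300 + 120 × (-27.4) = 6012 ft.
A is higher by 9600 − 6012 = 3588 ft.

A by 3588 ft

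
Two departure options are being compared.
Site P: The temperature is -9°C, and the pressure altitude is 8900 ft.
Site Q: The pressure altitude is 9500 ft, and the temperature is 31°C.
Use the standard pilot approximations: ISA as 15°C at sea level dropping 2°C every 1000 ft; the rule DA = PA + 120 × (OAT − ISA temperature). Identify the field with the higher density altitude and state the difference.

Site P: ISA temp = -2.8°C, deviation -6.2°C, DA = 8900 + 120 × (-6.2) = 8156 ft.
Site Q: ISA temp = -4°C, deviation +35°C, DA = 9500 + 120 × 35 = 13700 ft.
Site Q is higher by 13700 − 8156 = 5544 ft.

Site Q by 5544 ft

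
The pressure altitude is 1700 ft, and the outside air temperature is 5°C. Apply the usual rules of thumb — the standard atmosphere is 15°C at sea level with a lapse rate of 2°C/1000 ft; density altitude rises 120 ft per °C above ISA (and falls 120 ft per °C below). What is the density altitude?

908 ft

ISA temperature at 1700 ft = 15 − 2 × (1700/1000) = 11.6°C.
ISA deviation = 5 − 11.6 = -6.6°C.
Density altitude = 1700 + 120 × (-6.6) = 1700 + (-792) = 908 ft.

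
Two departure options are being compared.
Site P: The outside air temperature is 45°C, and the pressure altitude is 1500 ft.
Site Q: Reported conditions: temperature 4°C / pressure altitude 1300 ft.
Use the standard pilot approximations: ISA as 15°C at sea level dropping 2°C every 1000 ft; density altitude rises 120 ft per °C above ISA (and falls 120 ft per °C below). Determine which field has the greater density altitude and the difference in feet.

Site P: ISA temp = 12°C, deviation +33°C, DA = 1500 + 120 × 33 = 5460 ft.
Site Q: ISA temp = 12.4°C, deviation -8.4°C, DA = 1300 + 120 × (-8.4) = 292 ft.
Site P is higher by 5460 − 292 = 5168 ft.

Site P by 5168 ft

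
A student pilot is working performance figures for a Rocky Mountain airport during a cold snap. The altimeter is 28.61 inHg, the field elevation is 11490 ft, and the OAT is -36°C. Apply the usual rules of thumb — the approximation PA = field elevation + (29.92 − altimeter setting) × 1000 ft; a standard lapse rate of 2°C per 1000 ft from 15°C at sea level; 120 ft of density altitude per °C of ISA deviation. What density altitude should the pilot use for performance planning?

9752 ft

Pressure altitude = 11490 + (29.92 − 28.61) × 1000 = 11490 + (+1310) = 12800 ft.
ISA temperature at 12800 ft = 15 − 2 × (12800/1000) = -10.6°C.
ISA deviation = -36 − (-10.6) = -25.4°C.
Density altitude = 12800 + 120 × (-25.4) = 9752 ft.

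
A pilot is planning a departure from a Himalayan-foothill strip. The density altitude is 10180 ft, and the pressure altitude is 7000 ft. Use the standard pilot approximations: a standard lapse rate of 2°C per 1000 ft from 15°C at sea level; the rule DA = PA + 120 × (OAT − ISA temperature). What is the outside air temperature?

Density altitude − pressure altitude = 10180 − 7000 = +3180 ft.
At 120 ft/°C that is an ISA deviation of 3180/120 = +26.5°C.
ISA temperature at 7000 ft = 15 − 2 × (7000/1000) = 1°C.
OAT = ISA + deviation = 1 + (+26.5) = 27.5°C.

27.5°C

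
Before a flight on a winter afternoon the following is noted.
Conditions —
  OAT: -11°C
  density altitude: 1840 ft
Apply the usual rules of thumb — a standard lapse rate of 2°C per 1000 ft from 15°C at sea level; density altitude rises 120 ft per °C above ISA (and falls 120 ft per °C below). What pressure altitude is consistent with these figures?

4000 ft

DA = PA + 120 × (OAT − (15 − 2·PA/1000)) = PA + 120·OAT − 1800 + 0.24·PA = 1.24·PA + 120·OAT − 1800.
So 1.24·PA = 1840 − 120 × (-11) + 1800 = 4960.
PA = 4960 / 1.24 = 4000 ft.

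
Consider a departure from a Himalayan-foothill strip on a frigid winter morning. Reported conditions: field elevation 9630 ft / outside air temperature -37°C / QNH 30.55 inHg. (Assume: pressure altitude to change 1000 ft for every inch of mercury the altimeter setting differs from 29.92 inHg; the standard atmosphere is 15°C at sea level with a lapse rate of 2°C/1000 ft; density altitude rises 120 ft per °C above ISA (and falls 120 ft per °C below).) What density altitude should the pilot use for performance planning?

4920 ft

Pressure altitude = 9630 + (29.92 − 30.55) × 1000 = 9630 + (-630) = 9000 ft.
ISA temperature at 9000 ft = 15 − 2 × (9000/1000) = -3°C.
ISA deviation = -37 − (-3) = -34°C.
Density altitude = 9000 + 120 × (-34) = 4920 ft.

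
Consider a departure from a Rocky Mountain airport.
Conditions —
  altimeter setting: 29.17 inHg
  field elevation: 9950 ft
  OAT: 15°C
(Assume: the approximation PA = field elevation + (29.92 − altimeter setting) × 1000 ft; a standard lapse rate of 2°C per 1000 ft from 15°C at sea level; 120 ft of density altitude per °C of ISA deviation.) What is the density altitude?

13268 ft

Pressure altitude = 9950 + (29.92 − 29.17) × 1000 = 9950 + (+750) = 10700 ft.
ISA temperature at 10700 ft = 15 − 2 × (10700/1000) = -6.4°C.
ISA deviation = 15 − (-6.4) = +21.4°C.
Density altitude = 10700 + 120 × (21.4) = 13268 ft.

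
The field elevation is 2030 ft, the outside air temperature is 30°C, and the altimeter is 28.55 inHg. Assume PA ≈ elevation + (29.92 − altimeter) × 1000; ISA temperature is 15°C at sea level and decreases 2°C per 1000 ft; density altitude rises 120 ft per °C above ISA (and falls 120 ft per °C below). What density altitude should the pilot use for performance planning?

Pressure altitude = 2030 + (29.92 − 28.55) × 1000 = 2030 + (+1370) = 3400 ft.
ISA temperature at 3400 ft = 15 − 2 × (3400/1000) = 8.2°C.
ISA deviation = 30 − 8.2 = +21.8°C.
Density altitude = 3400 + 120 × (21.8) = 6016 ft.

6016 ft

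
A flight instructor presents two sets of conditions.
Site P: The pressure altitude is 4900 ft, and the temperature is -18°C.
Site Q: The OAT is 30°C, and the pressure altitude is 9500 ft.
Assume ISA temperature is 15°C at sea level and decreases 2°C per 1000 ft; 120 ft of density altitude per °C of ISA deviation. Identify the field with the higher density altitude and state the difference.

Site P: ISA temp = 5.2°C, deviation -23.2°C, DA = 4900 + 120 × (-23.2) = 2116 ft.
Site Q: ISA temp = -4°C, deviation +34°C, DA = 9500 + 120 × 34 = 13580 ft.
Site Q is higher by 13580 − 2116 = 11464 ft.

Site Q by 11464 ft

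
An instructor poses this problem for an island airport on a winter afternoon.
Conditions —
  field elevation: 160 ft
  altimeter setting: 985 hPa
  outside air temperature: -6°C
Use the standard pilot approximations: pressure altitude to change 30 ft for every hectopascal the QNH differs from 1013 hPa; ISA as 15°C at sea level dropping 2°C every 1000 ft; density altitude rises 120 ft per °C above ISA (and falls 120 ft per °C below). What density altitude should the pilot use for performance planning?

-1280 ft

Pressure altitude = 160 + (1013 − 985) × 30 = 160 + (+840) = 1000 ft.
ISA temperature at 1000 ft = 15 − 2 × (1000/1000) = 13°C.
ISA deviation = -6 − 13 = -19°C.
Density altitude = 1000 + 120 × (-19) = -1280 ft.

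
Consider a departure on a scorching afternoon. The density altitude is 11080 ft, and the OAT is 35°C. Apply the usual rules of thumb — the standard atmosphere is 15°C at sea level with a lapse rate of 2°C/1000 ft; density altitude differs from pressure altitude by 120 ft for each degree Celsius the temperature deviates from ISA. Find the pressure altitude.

DA = PA + 120 × (OAT − (15 − 2·PA/1000)) = PA + 120·OAT − 1800 + 0.24·PA = 1.24·PA + 120·OAT − 1800.
So 1.24·PA = 11080 − 120 × 35 + 1800 = 8680.
PA = 8680 / 1.24 = 7000 ft.

7000 ft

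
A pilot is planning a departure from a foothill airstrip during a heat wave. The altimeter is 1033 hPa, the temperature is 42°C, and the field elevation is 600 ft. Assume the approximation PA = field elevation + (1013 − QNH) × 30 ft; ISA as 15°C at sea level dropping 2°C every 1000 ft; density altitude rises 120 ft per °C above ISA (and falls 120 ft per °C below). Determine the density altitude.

3240 ft

Pressure altitude = 600 + (1013 − 1033) × 30 = 600 + (-600) = 0 ft.
ISA temperature at 0 ft = 15 − 2 × (0/1000) = 15°C.
ISA deviation = 42 − 15 = +27°C.
Density altitude = 0 + 120 × (27) = 3240 ft.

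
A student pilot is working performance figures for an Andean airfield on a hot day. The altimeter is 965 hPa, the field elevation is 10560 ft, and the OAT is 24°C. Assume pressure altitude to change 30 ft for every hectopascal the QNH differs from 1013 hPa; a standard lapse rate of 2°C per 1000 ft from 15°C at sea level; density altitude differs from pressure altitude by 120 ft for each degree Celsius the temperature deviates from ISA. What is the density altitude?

15960 ft

Pressure altitude = 10560 + (1013 − 965) × 30 = 10560 + (+1440) = 12000 ft.
ISA temperature at 12000 ft = 15 − 2 × (12000/1000) = -9°C.
ISA deviation = 24 − (-9) = +33°C.
Density altitude = 12000 + 120 × (33) = 15960 ft.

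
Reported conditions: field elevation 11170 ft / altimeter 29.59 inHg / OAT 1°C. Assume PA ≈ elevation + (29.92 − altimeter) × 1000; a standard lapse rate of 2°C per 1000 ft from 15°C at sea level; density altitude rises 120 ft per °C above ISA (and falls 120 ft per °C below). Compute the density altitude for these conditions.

Pressure altitude = 11170 + (29.92 − 29.59) × 1000 = 11170 + (+330) = 11500 ft.
ISA temperature at 11500 ft = 15 − 2 × (11500/1000) = -8°C.
ISA deviation = 1 − (-8) = +9°C.
Density altitude = 11500 + 120 × (9) = 12580 ft.

12580 ft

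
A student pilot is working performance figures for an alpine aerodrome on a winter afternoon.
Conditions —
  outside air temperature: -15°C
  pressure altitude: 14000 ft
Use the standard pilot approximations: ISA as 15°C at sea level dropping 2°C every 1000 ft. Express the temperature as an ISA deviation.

ISA temperature at 14000 ft = 15 − 2 × (14000/1000) = -13°C.
Deviation = OAT − ISA = -15 − (-13) = -2°C.

ISA-2°C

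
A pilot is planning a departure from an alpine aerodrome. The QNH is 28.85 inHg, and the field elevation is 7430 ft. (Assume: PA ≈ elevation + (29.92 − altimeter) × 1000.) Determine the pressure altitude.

8500 ft

Pressure correction = (29.92 − 28.85) × 1000 = +1070 ft.
Pressure altitude = 7430 + (+1070) = 8500 ft.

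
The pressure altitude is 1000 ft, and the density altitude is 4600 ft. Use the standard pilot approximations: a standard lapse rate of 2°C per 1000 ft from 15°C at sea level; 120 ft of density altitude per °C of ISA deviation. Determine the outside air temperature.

Density altitude − pressure altitude = 4600 − 1000 = +3600 ft.
At 120 ft/°C that is an ISA deviation of 3600/120 = +30°C.
ISA temperature at 1000 ft = 15 − 2 × (1000/1000) = 13°C.
OAT = ISA + deviation = 13 + (+30) = 43°C.

43°C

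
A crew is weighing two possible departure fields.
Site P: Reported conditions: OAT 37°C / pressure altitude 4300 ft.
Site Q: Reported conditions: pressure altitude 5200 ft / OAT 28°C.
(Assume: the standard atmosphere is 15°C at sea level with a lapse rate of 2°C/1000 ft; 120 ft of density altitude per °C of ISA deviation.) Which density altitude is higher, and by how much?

Site Q by 36 ft

Site P: ISA temp = 6.4°C, deviation +30.6°C, DA = 4300 + 120 × 30.6 = 7972 ft.
Site Q: ISA temp = 4.6°C, deviation +23.4°C, DA = 5200 + 120 × 23.4 = 8008 ft.
Site Q is higher by 8008 − 7972 = 36 ft.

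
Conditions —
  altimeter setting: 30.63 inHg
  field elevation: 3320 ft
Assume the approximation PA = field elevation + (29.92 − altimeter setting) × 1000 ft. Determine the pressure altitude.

2610 ft

Pressure correction = (29.92 − 30.63) × 1000 = -710 ft.
Pressure altitude = 3320 + (-710) = 2610 ft.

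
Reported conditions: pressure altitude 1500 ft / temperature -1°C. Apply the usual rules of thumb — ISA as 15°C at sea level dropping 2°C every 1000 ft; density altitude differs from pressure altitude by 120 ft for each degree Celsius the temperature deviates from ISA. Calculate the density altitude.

ISA temperature at 1500 ft = 15 − 2 × (1500/1000) = 12°C.
ISA deviation = -1 − 12 = -13°C.
Density altitude = 1500 + 120 × (-13) = 1500 + (-1560) = -60 ft.

-60 ft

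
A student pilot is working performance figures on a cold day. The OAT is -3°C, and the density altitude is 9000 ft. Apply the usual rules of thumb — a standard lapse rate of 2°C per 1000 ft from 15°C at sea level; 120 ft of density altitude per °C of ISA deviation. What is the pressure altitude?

9000 ft

DA = PA + 120 × (OAT − (15 − 2·PA/1000)) = PA + 120·OAT − 1800 + 0.24·PA = 1.24·PA + 120·OAT − 1800.
So 1.24·PA = 9000 − 120 × (-3) + 1800 = 11160.
PA = 11160 / 1.24 = 9000 ft.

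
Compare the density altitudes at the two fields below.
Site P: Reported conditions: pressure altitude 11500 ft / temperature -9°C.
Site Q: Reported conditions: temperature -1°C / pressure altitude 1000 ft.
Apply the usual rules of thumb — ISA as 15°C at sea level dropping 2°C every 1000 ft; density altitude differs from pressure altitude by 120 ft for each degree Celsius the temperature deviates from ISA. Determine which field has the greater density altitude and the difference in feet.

Site P: ISA temp = -8°C, deviation -1°C, DA = 11500 + 120 × (-1) = 11380 ft.
Site Q: ISA temp = 13°C, deviation -14°C, DA = 1000 + 120 × (-14) = -680 ft.
Site P is higher by 11380 − (-680) = 12060 ft.

Site P by 12060 ft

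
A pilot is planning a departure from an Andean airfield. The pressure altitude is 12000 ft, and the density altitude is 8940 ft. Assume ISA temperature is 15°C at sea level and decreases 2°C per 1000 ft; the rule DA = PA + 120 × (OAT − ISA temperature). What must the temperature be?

-34.5°C

Density altitude − pressure altitude = 8940 − 12000 = -3060 ft.
At 120 ft/°C that is an ISA deviation of -3060/120 = -25.5°C.
ISA temperature at 12000 ft = 15 − 2 × (12000/1000) = -9°C.
OAT = ISA + deviation = -9 + (-25.5) = -34.5°C.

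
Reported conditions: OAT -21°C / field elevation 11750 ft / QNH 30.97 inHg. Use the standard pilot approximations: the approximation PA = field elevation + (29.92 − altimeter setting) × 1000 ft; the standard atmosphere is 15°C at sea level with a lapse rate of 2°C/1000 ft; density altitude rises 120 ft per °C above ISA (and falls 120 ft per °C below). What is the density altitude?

8948 ft

Pressure altitude = 11750 + (29.92 − 30.97) × 1000 = 11750 + (-1050) = 10700 ft.
ISA temperature at 10700 ft = 15 − 2 × (10700/1000) = -6.4°C.
ISA deviation = -21 − (-6.4) = -14.6°C.
Density altitude = 10700 + 120 × (-14.6) = 8948 ft.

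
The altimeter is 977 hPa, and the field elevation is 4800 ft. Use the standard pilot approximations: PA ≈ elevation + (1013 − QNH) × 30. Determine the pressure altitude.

5880 ft

Pressure correction = (1013 − 977) × 30 = +1080 ft.
Pressure altitude = 4800 + (+1080) = 5880 ft.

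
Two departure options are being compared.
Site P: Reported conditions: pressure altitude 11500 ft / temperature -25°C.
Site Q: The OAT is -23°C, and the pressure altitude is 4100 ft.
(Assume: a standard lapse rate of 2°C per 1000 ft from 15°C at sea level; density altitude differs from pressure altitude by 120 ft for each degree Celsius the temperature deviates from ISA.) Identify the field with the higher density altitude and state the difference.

Site P by 8936 ft

Site P: ISA temp = -8°C, deviation -17°C, DA = 11500 + 120 × (-17) = 9460 ft.
Site Q: ISA temp = 6.8°C, deviation -29.8°C, DA = 4100 + 120 × (-29.8) = 524 ft.
Site P is higher by 9460 − 524 = 8936 ft.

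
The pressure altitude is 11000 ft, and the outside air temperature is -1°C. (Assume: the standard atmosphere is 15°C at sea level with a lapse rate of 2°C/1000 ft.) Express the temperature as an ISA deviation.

ISA temperature at 11000 ft = 15 − 2 × (11000/1000) = -7°C.
Deviation = OAT − ISA = -1 − (-7) = +6°C.

ISA+6°C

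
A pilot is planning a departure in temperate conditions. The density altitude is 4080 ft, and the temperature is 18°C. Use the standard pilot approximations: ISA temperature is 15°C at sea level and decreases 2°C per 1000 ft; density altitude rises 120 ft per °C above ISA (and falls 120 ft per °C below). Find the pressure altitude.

3000 ft

DA = PA + 120 × (OAT − (15 − 2·PA/1000)) = PA + 120·OAT − 1800 + 0.24·PA = 1.24·PA + 120·OAT − 1800.
So 1.24·PA = 4080 − 120 × 18 + 1800 = 3720.
PA = 3720 / 1.24 = 3000 ft.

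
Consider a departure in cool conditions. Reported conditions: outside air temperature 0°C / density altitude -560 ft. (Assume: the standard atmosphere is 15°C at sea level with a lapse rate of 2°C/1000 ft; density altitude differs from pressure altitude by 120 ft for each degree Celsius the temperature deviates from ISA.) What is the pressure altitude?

1000 ft

DA = PA + 120 × (OAT − (15 − 2·PA/1000)) = PA + 120·OAT − 1800 + 0.24·PA = 1.24·PA + 120·OAT − 1800.
So 1.24·PA = -560 − 120 × 0 + 1800 = 1240.
PA = 1240 / 1.24 = 1000 ft.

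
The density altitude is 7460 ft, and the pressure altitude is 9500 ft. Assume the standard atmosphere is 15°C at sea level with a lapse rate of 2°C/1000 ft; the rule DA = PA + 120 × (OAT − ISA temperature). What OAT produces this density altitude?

Density altitude − pressure altitude = 7460 − 9500 = -2040 ft.
At 120 ft/°C that is an ISA deviation of -2040/120 = -17°C.
ISA temperature at 9500 ft = 15 − 2 × (9500/1000) = -4°C.
OAT = ISA + deviation = -4 + (-17) = -21°C.

-21°C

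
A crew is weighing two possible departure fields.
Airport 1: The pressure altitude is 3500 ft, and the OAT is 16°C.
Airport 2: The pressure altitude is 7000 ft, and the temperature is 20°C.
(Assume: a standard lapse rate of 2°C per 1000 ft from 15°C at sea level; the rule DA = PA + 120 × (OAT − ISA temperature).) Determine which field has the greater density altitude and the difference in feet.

Airport 2 by 4820 ft

Airport 1: ISA temp = 8°C, deviation +8°C, DA = 3500 + 120 × 8 = 4460 ft.
Airport 2: ISA temp = 1°C, deviation +19°C, DA = 7000 + 120 × 19 = 9280 ft.
Airport 2 is higher by 9280 − 4460 = 4820 ft.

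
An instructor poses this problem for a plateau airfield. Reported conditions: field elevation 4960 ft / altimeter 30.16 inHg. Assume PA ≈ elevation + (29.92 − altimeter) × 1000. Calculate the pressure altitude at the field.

4720 ft

Pressure correction = (29.92 − 30.16) × 1000 = -240 ft.
Pressure altitude = 4960 + (-240) = 4720 ft.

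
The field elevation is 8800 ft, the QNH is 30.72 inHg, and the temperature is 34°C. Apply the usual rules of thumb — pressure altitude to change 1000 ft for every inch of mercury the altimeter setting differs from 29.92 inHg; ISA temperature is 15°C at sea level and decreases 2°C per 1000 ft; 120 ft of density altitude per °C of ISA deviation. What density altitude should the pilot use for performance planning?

12200 ft

Pressure altitude = 8800 + (29.92 − 30.72) × 1000 = 8800 + (-800) = 8000 ft.
ISA temperature at 8000 ft = 15 − 2 × (8000/1000) = -1°C.
ISA deviation = 34 − (-1) = +35°C.
Density altitude = 8000 + 120 × (35) = 12200 ft.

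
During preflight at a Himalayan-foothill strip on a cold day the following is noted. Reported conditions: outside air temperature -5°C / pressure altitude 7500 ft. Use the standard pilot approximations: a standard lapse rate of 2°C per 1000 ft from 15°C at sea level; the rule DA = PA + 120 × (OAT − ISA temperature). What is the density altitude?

ISA temperature at 7500 ft = 15 − 2 × (7500/1000) = 0°C.
ISA deviation = -5 − 0 = -5°C.
Density altitude = 7500 + 120 × (-5) = 7500 + (-600) = 6900 ft.

6900 ft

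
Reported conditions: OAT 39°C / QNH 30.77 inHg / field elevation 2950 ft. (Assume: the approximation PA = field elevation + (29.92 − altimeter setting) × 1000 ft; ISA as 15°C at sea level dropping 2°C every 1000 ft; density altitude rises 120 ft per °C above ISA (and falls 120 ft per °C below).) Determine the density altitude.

5484 ft

Pressure altitude = 2950 + (29.92 − 30.77) × 1000 = 2950 + (-850) = 2100 ft.
ISA temperature at 2100 ft = 15 − 2 × (2100/1000) = 10.8°C.
ISA deviation = 39 − 10.8 = +28.2°C.
Density altitude = 2100 + 120 × (28.2) = 5484 ft.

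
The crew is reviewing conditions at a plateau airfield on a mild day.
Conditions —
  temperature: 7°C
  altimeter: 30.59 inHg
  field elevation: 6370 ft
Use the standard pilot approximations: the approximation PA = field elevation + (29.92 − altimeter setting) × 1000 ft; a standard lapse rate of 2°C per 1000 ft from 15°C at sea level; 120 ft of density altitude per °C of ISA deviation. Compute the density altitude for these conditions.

Pressure altitude = 6370 + (29.92 − 30.59) × 1000 = 6370 + (-670) = 5700 ft.
ISA temperature at 5700 ft = 15 − 2 × (5700/1000) = 3.6°C.
ISA deviation = 7 − 3.6 = +3.4°C.
Density altitude = 5700 + 120 × (3.4) = 6108 ft.

6108 ft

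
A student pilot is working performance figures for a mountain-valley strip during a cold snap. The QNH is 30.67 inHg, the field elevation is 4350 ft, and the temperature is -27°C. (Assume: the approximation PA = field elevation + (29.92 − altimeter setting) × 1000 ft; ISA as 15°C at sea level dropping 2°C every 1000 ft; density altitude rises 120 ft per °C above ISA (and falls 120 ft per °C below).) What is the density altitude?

Pressure altitude = 4350 + (29.92 − 30.67) × 1000 = 4350 + (-750) = 3600 ft.
ISA temperature at 3600 ft = 15 − 2 × (3600/1000) = 7.8°C.
ISA deviation = -27 − 7.8 = -34.8°C.
Density altitude = 3600 + 120 × (-34.8) = -576 ft.

-576 ft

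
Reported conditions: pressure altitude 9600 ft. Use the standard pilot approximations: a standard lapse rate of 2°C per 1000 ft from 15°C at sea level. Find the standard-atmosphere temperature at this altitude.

-4.2°C

ISA temperature = 15 − 2 × (9600/1000) = 15 − 19.2 = -4.2°C.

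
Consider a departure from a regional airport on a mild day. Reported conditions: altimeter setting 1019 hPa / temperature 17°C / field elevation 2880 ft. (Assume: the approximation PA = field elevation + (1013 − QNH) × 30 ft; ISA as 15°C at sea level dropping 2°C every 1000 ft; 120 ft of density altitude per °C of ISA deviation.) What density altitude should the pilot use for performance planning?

Pressure altitude = 2880 + (1013 − 1019) × 30 = 2880 + (-180) = 2700 ft.
ISA temperature at 2700 ft = 15 − 2 × (2700/1000) = 9.6°C.
ISA deviation = 17 − 9.6 = +7.4°C.
Density altitude = 2700 + 120 × (7.4) = 3588 ft.

3588 ft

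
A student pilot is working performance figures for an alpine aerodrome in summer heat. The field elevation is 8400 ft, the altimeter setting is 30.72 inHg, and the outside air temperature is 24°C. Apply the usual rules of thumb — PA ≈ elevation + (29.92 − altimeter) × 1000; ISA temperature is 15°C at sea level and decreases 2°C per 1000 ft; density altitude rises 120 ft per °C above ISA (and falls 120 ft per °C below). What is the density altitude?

Pressure altitude = 8400 + (29.92 − 30.72) × 1000 = 8400 + (-800) = 7600 ft.
ISA temperature at 7600 ft = 15 − 2 × (7600/1000) = -0.2°C.
ISA deviation = 24 − (-0.2) = +24.2°C.
Density altitude = 7600 + 120 × (24.2) = 10504 ft.

10504 ft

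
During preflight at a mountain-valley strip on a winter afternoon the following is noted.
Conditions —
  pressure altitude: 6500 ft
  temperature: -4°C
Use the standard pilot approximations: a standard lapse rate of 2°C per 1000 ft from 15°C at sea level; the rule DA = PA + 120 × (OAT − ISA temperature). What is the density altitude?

ISA temperature at 6500 ft = 15 − 2 × (6500/1000) = 2°C.
ISA deviation = -4 − 2 = -6°C.
Density altitude = 6500 + 120 × (-6) = 6500 + (-720) = 5780 ft.

5780 ft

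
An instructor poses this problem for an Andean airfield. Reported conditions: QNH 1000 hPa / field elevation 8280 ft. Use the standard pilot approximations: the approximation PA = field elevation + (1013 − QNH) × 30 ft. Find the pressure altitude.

8670 ft

Pressure correction = (1013 − 1000) × 30 = +390 ft.
Pressure altitude = 8280 + (+390) = 8670 ft.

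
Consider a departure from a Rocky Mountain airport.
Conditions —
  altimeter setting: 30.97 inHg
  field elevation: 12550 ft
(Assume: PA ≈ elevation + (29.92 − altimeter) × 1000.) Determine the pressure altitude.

11500 ft

Pressure correction = (29.92 − 30.97) × 1000 = -1050 ft.
Pressure altitude = 12550 + (-1050) = 11500 ft.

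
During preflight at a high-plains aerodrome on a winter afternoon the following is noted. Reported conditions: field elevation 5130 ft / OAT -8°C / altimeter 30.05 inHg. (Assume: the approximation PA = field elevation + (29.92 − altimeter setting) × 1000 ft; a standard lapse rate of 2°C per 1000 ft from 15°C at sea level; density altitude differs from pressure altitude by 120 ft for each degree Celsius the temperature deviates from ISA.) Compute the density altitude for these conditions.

Pressure altitude = 5130 + (29.92 − 30.05) × 1000 = 5130 + (-130) = 5000 ft.
ISA temperature at 5000 ft = 15 − 2 × (5000/1000) = 5°C.
ISA deviation = -8 − 5 = -13°C.
Density altitude = 5000 + 120 × (-13) = 3440 ft.

3440 ft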